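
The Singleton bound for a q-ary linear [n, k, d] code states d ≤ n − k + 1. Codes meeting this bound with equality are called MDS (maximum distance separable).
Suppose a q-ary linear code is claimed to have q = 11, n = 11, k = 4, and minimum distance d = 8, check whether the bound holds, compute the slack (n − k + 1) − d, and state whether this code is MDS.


Singleton RHS = n − k + 1 = 8, slack = 0, bound satisfied, MDS.

Singleton bound: d ≤ n − k + 1.
Here n = 11, k = 4, so n − k + 1 = 8.
Given d = 8, check d ≤ 8: YES.
Slack = (n − k + 1) − d = 0.
The code is MDS (slack = 0).
Description: the claimed parameters are [11, 4, 8]_11; such a code would be MDS (meets Singleton bound).


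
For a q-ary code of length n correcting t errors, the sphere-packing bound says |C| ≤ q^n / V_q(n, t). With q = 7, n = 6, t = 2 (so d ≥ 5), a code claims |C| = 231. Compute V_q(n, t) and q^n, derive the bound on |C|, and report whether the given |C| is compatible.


V_q(n, t) = 577, q^n = 117649, Hamming bound = 203, |C| = 231 > bound (violated).

Step 1: Compute V_q(n, t) = Σ_{j=0}^2 C(n, j) (q−1)^j.
  j = 0: C(6,0)·(6)^0 = 1·1 = 1.
  j = 1: C(6,1)·(6)^1 = 6·6 = 36.
  j = 2: C(6,2)·(6)^2 = 15·36 = 540.
  V_q(n, t) = 1 + 36 + 540 = 577.
Step 2: q^n = 7^6 = 117649.
Step 3: Hamming bound ⌊q^n / V_q(n,t)⌋ = ⌊117649/577⌋ = 203.
Step 4: Compare |C| = 231 to 203: violated.
The claimed |C| lies above the Hamming bound, so no 7-ary code of length 6 with d ≥ 5 can have 231 codewords.


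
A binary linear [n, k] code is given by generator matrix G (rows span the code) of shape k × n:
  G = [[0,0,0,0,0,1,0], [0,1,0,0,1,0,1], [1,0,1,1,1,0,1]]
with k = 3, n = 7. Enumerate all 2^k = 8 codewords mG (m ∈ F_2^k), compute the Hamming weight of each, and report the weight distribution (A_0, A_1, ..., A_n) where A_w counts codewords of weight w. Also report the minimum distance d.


Weight distribution: A_0 = 1, A_1 = 1, A_3 = 1, A_4 = 2, A_5 = 2, A_6 = 1. Minimum distance d = 1.

Enumerate all 2^3 = 8 messages m ∈ F_2^3.
For each, compute codeword c = mG in F_2^7, then tally its weight.
  m = 000 → c = 0000000, weight = 0.
  m = 100 → c = 0000010, weight = 1.
  m = 010 → c = 0100101, weight = 3.
  m = 110 → c = 0100111, weight = 4.
  m = 001 → c = 1011101, weight = 5.
  m = 101 → c = 1011111, weight = 6.
  m = 011 → c = 1111000, weight = 4.
  m = 111 → c = 1111010, weight = 5.
Tally weights:
  weight 0: 1 codewords.
  weight 1: 1 codewords.
  weight 3: 1 codewords.
  weight 4: 2 codewords.
  weight 5: 2 codewords.
  weight 6: 1 codewords.
Minimum distance d = smallest w > 0 with A_w > 0 = 1.
Sanity: Σ A_w = 8 = 2^3 = 8 ✓.


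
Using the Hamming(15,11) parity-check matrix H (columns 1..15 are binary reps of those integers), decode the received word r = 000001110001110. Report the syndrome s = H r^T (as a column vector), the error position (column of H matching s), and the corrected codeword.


s = (0, 1, 1, 0)^T, error position = 6, corrected codeword c = 000000110001110

Compute s = H r^T mod 2 one row at a time:
  s_1 = 1 + 0 + 0 + 0 + 1 + 1 + 1 + 0 = 4 ≡ 0 (mod 2).
  s_2 = 0 + 0 + 1 + 1 + 1 + 1 + 1 + 0 = 5 ≡ 1 (mod 2).
  s_3 = 0 + 0 + 1 + 1 + 0 + 0 + 1 + 0 = 3 ≡ 1 (mod 2).
  s_4 = 0 + 0 + 0 + 1 + 0 + 0 + 1 + 0 = 2 ≡ 0 (mod 2).
s = (0, 1, 1, 0)^T — this equals column 6 of H (binary 0110), so error is at position 6.
Correct: flip bit 6 of r = 000001110001110 to get c = 000000110001110.


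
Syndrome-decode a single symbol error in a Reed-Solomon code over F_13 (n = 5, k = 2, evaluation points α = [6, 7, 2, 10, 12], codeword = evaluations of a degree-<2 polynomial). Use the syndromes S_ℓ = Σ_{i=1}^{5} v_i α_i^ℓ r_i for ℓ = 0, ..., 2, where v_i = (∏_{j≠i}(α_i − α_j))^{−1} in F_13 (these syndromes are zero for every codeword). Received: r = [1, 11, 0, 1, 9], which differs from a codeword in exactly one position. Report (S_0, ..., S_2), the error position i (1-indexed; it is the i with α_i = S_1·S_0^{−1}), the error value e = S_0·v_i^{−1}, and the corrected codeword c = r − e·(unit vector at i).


S = (4, 1, 10), error at position 4, error magnitude e = 12, c = [1, 11, 0, 2, 9].

Step 1: column multipliers v_i = (∏_{j≠i}(α_i − α_j))^{−1} mod 13.
  i = 1 (α = 6): (6−7)(6−2)(6−10)(6−12) = (−1)·4·(−4)·(−6) = −96 ≡ 8, so v_1 = 8^{−1} = 5 (mod 13).
  i = 2 (α = 7): (7−6)(7−2)(7−10)(7−12) = 1·5·(−3)·(−5) = 75 ≡ 10, so v_2 = 10^{−1} = 4 (mod 13).
  i = 3 (α = 2): (2−6)(2−7)(2−10)(2−12) = (−4)·(−5)·(−8)·(−10) = 1600 ≡ 1, so v_3 = 1^{−1} = 1 (mod 13).
  i = 4 (α = 10): (10−6)(10−7)(10−2)(10−12) = 4·3·8·(−2) = −192 ≡ 3, so v_4 = 3^{−1} = 9 (mod 13).
  i = 5 (α = 12): (12−6)(12−7)(12−2)(12−10) = 6·5·10·2 = 600 ≡ 2, so v_5 = 2^{−1} = 7 (mod 13).
  v = [5, 4, 1, 9, 7].
Step 2: syndromes of r = [1, 11, 0, 1, 9] (all sums mod 13).
  S_0 = Σ v_i r_i = 5·1 + 4·11 + 1·0 + 9·1 + 7·9 = 121 ≡ 4.
  S_1 = Σ v_i α_i r_i = 5·6·1 + 4·7·11 + 1·2·0 + 9·10·1 + 7·12·9 = 1184 ≡ 1.
  α_i^2 mod 13 = [10, 10, 4, 9, 1].
  S_2 = Σ v_i α_i^2 r_i = 5·10·1 + 4·10·11 + 1·4·0 + 9·9·1 + 7·1·9 = 634 ≡ 10.
  S = (4, 1, 10) ≠ 0, so r is not a codeword (an error is present).
Step 3: locate the error. For a single error e at position i, S_ℓ = v_i·e·α_i^ℓ, so α_err = S_1/S_0.
  S_0^{−1} = 4^{−1} = 10 (mod 13), so α_err = 1·10 = 10 ≡ 10 = α_4. Error position i = 4.
  Consistency check: S_2/S_1 = 10·1 = 10 ≡ 10 = α_err ✓ (single-error assumption holds).
Step 4: error magnitude e = S_0/v_4 = S_0·∏_{j≠4}(α_4 − α_j) = 4·3 = 12 ≡ 12 (mod 13).
Step 5: correct position 4: c_4 = r_4 − e = 1 − 12 ≡ 2 (mod 13). Hence c = [1, 11, 0, 2, 9].
  Check: interpolating c through the α_i gives m(x) = 6 + 10·x (degree < 2) with m(α_i) = c_i for every i, so c is indeed a codeword.


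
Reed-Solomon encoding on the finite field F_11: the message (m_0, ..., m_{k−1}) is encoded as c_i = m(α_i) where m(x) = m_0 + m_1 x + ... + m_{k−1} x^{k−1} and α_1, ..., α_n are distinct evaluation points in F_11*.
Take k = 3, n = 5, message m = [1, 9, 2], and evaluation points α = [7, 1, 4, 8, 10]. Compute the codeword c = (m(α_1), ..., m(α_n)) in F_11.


c = [8, 1, 3, 3, 5]

Message polynomial: m(x) = 1 + 9·x + 2·x^2 (mod 11).
For each evaluation point α_i, compute m(α_i) mod 11:
  α_1 = 7: Horner steps 2 → 1 → 8, so m(7) = 8.
  α_2 = 1: Horner steps 2 → 0 → 1, so m(1) = 1.
  α_3 = 4: Horner steps 2 → 6 → 3, so m(4) = 3.
  α_4 = 8: Horner steps 2 → 3 → 3, so m(8) = 3.
  α_5 = 10: Horner steps 2 → 7 → 5, so m(10) = 5.
Codeword c = [8, 1, 3, 3, 5] ∈ F_11^5.


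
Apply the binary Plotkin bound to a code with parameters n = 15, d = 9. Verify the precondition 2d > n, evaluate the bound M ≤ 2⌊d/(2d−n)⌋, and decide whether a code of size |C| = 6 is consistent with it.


Plotkin bound M ≤ 6; given |C| = 6 ≤ bound (satisfied).

Check applicability: 2d = 18, n = 15.
2d − n = 3 > 0, so Plotkin applies.
Compute d/(2d−n) = 9/3 ≈ 3.0000.
⌊d/(2d−n)⌋ = 3.
Plotkin bound: M ≤ 2·3 = 6.
Given |C| = 6, check: satisfied.
This |C| is at the Plotkin bound.


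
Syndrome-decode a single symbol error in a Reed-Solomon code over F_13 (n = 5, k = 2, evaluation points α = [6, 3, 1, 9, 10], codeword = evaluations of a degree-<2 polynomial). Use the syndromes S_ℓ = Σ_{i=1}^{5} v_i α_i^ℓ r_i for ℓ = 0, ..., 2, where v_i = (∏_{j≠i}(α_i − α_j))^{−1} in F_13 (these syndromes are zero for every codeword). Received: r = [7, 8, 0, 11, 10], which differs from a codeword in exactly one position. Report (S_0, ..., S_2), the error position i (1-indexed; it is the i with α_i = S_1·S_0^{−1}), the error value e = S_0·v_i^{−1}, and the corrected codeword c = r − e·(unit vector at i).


S = (8, 7, 11), error at position 4, error magnitude e = 5, c = [7, 8, 0, 6, 10].

Step 1: column multipliers v_i = (∏_{j≠i}(α_i − α_j))^{−1} mod 13.
  i = 1 (α = 6): (6−3)(6−1)(6−9)(6−10) = 3·5·(−3)·(−4) = 180 ≡ 11, so v_1 = 11^{−1} = 6 (mod 13).
  i = 2 (α = 3): (3−6)(3−1)(3−9)(3−10) = (−3)·2·(−6)·(−7) = −252 ≡ 8, so v_2 = 8^{−1} = 5 (mod 13).
  i = 3 (α = 1): (1−6)(1−3)(1−9)(1−10) = (−5)·(−2)·(−8)·(−9) = 720 ≡ 5, so v_3 = 5^{−1} = 8 (mod 13).
  i = 4 (α = 9): (9−6)(9−3)(9−1)(9−10) = 3·6·8·(−1) = −144 ≡ 12, so v_4 = 12^{−1} = 12 (mod 13).
  i = 5 (α = 10): (10−6)(10−3)(10−1)(10−9) = 4·7·9·1 = 252 ≡ 5, so v_5 = 5^{−1} = 8 (mod 13).
  v = [6, 5, 8, 12, 8].
Step 2: syndromes of r = [7, 8, 0, 11, 10] (all sums mod 13).
  S_0 = Σ v_i r_i = 6·7 + 5·8 + 8·0 + 12·11 + 8·10 = 294 ≡ 8.
  S_1 = Σ v_i α_i r_i = 6·6·7 + 5·3·8 + 8·1·0 + 12·9·11 + 8·10·10 = 2360 ≡ 7.
  α_i^2 mod 13 = [10, 9, 1, 3, 9].
  S_2 = Σ v_i α_i^2 r_i = 6·10·7 + 5·9·8 + 8·1·0 + 12·3·11 + 8·9·10 = 1896 ≡ 11.
  S = (8, 7, 11) ≠ 0, so r is not a codeword (an error is present).
Step 3: locate the error. For a single error e at position i, S_ℓ = v_i·e·α_i^ℓ, so α_err = S_1/S_0.
  S_0^{−1} = 8^{−1} = 5 (mod 13), so α_err = 7·5 = 35 ≡ 9 = α_4. Error position i = 4.
  Consistency check: S_2/S_1 = 11·2 = 22 ≡ 9 = α_err ✓ (single-error assumption holds).
Step 4: error magnitude e = S_0/v_4 = S_0·∏_{j≠4}(α_4 − α_j) = 8·12 = 96 ≡ 5 (mod 13).
Step 5: correct position 4: c_4 = r_4 − e = 11 − 5 ≡ 6 (mod 13). Hence c = [7, 8, 0, 6, 10].
  Check: interpolating c through the α_i gives m(x) = 9 + 4·x (degree < 2) with m(α_i) = c_i for every i, so c is indeed a codeword.


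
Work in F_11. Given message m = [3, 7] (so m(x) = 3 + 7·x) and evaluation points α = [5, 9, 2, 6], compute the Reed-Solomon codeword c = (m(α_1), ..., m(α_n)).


c = [5, 0, 6, 1]

Message polynomial: m(x) = 3 + 7·x (mod 11).
For each evaluation point α_i, compute m(α_i) mod 11:
  α_1 = 5: Horner steps 7 → 5, so m(5) = 5.
  α_2 = 9: Horner steps 7 → 0, so m(9) = 0.
  α_3 = 2: Horner steps 7 → 6, so m(2) = 6.
  α_4 = 6: Horner steps 7 → 1, so m(6) = 1.
Codeword c = [5, 0, 6, 1] ∈ F_11^4.


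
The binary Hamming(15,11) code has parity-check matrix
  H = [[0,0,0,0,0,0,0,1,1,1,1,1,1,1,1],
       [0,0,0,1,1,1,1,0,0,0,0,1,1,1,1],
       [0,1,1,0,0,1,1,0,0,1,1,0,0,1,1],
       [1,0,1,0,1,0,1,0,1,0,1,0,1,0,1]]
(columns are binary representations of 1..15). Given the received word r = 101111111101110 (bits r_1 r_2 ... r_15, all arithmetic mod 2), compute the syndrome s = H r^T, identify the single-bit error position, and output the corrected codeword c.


s = (0, 1, 1, 0)^T, error position = 6, corrected codeword c = 101110111101110

Compute s = H r^T mod 2 one row at a time:
  s_1 = 1 + 1 + 1 + 0 + 1 + 1 + 1 + 0 = 6 ≡ 0 (mod 2).
  s_2 = 1 + 1 + 1 + 1 + 1 + 1 + 1 + 0 = 7 ≡ 1 (mod 2).
  s_3 = 0 + 1 + 1 + 1 + 1 + 0 + 1 + 0 = 5 ≡ 1 (mod 2).
  s_4 = 1 + 1 + 1 + 1 + 1 + 0 + 1 + 0 = 6 ≡ 0 (mod 2).
s = (0, 1, 1, 0)^T — this equals column 6 of H (binary 0110), so error is at position 6.
Correct: flip bit 6 of r = 101111111101110 to get c = 101110111101110.


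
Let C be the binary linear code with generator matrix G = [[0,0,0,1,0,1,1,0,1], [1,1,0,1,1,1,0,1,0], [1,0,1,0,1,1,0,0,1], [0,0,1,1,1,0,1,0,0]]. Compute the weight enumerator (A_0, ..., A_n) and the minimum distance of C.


Weight distribution: A_0 = 1, A_1 = 1, A_4 = 3, A_5 = 7, A_6 = 4. Minimum distance d = 1.

Enumerate all 2^4 = 16 messages m ∈ F_2^4.
For each, compute codeword c = mG in F_2^9, then tally its weight.
  m = 0000 → c = 000000000, weight = 0.
  m = 1000 → c = 000101101, weight = 4.
  m = 0100 → c = 110111010, weight = 6.
  m = 1100 → c = 110010111, weight = 6.
  m = 0010 → c = 101011001, weight = 5.
  m = 1010 → c = 101110100, weight = 5.
  m = 0110 → c = 011100011, weight = 5.
  m = 1110 → c = 011001110, weight = 5.
  m = 0001 → c = 001110100, weight = 4.
  m = 1001 → c = 001011001, weight = 4.
  m = 0101 → c = 111001110, weight = 6.
  m = 1101 → c = 111100011, weight = 6.
  m = 0011 → c = 100101101, weight = 5.
  m = 1011 → c = 100000000, weight = 1.
  m = 0111 → c = 010010111, weight = 5.
  m = 1111 → c = 010111010, weight = 5.
Tally weights:
  weight 0: 1 codewords.
  weight 1: 1 codewords.
  weight 4: 3 codewords.
  weight 5: 7 codewords.
  weight 6: 4 codewords.
Minimum distance d = smallest w > 0 with A_w > 0 = 1.
Sanity: Σ A_w = 16 = 2^4 = 16 ✓.


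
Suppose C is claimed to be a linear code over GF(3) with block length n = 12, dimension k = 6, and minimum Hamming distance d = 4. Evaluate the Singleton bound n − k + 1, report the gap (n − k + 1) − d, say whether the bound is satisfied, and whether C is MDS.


Singleton RHS = n − k + 1 = 7, slack = 3, bound satisfied, not MDS.

Singleton bound: d ≤ n − k + 1.
Here n = 12, k = 6, so n − k + 1 = 7.
Given d = 4, check d ≤ 7: YES.
Slack = (n − k + 1) − d = 3.
The code is NOT MDS (slack = 3 > 0).
Description: the claimed parameters are [12, 6, 4]_3; such a code would be non-MDS.


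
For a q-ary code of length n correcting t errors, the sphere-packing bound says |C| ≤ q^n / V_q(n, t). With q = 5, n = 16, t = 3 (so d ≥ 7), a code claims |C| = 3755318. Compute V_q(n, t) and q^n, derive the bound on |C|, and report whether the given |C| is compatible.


V_q(n, t) = 37825, q^n = 152587890625, Hamming bound = 4034048, |C| = 3755318 ≤ bound (satisfied).

Step 1: Compute V_q(n, t) = Σ_{j=0}^3 C(n, j) (q−1)^j.
  j = 0: C(16,0)·(4)^0 = 1·1 = 1.
  j = 1: C(16,1)·(4)^1 = 16·4 = 64.
  j = 2: C(16,2)·(4)^2 = 120·16 = 1920.
  j = 3: C(16,3)·(4)^3 = 560·64 = 35840.
  V_q(n, t) = 1 + 64 + 1920 + 35840 = 37825.
Step 2: q^n = 5^16 = 152587890625.
Step 3: Hamming bound ⌊q^n / V_q(n,t)⌋ = ⌊152587890625/37825⌋ = 4034048.
Step 4: Compare |C| = 3755318 to 4034048: satisfied.
The claimed |C| lies below the Hamming bound.


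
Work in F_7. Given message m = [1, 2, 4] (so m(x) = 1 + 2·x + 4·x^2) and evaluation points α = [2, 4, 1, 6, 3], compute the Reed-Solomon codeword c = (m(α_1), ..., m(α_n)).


c = [0, 3, 0, 3, 1]

Message polynomial: m(x) = 1 + 2·x + 4·x^2 (mod 7).
For each evaluation point α_i, compute m(α_i) mod 7:
  α_1 = 2: Horner steps 4 → 3 → 0, so m(2) = 0.
  α_2 = 4: Horner steps 4 → 4 → 3, so m(4) = 3.
  α_3 = 1: Horner steps 4 → 6 → 0, so m(1) = 0.
  α_4 = 6: Horner steps 4 → 5 → 3, so m(6) = 3.
  α_5 = 3: Horner steps 4 → 0 → 1, so m(3) = 1.
Codeword c = [0, 3, 0, 3, 1] ∈ F_7^5.


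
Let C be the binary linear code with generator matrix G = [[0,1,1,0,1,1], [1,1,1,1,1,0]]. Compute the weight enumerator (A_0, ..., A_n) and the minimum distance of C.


Weight distribution: A_0 = 1, A_3 = 1, A_4 = 1, A_5 = 1. Minimum distance d = 3.

Enumerate all 2^2 = 4 messages m ∈ F_2^2.
For each, compute codeword c = mG in F_2^6, then tally its weight.
  m = 00 → c = 000000, weight = 0.
  m = 10 → c = 011011, weight = 4.
  m = 01 → c = 111110, weight = 5.
  m = 11 → c = 100101, weight = 3.
Tally weights:
  weight 0: 1 codewords.
  weight 3: 1 codewords.
  weight 4: 1 codewords.
  weight 5: 1 codewords.
Minimum distance d = smallest w > 0 with A_w > 0 = 3.
Sanity: Σ A_w = 4 = 2^2 = 4 ✓.


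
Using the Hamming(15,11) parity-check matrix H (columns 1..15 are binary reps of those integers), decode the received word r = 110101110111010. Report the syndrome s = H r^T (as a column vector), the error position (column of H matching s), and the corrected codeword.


s = (1, 1, 0, 1)^T, error position = 13, corrected codeword c = 110101110111110

Compute s = H r^T mod 2 one row at a time:
  s_1 = 1 + 0 + 1 + 1 + 1 + 0 + 1 + 0 = 5 ≡ 1 (mod 2).
  s_2 = 1 + 0 + 1 + 1 + 1 + 0 + 1 + 0 = 5 ≡ 1 (mod 2).
  s_3 = 1 + 0 + 1 + 1 + 1 + 1 + 1 + 0 = 6 ≡ 0 (mod 2).
  s_4 = 1 + 0 + 0 + 1 + 0 + 1 + 0 + 0 = 3 ≡ 1 (mod 2).
s = (1, 1, 0, 1)^T — this equals column 13 of H (binary 1101), so error is at position 13.
Correct: flip bit 13 of r = 110101110111010 to get c = 110101110111110.


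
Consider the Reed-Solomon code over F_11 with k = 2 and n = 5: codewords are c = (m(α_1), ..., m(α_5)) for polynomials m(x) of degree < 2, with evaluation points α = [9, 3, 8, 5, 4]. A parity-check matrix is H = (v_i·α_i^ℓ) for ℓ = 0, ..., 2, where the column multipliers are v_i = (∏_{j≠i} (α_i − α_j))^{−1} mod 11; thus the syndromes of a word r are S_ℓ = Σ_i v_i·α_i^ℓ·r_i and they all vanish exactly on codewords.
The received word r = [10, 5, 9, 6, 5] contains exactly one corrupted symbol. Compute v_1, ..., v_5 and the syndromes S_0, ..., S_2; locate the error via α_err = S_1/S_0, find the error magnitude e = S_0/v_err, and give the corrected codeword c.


S = (9, 5, 4), error at position 2, error magnitude e = 1, c = [10, 4, 9, 6, 5].

Step 1: column multipliers v_i = (∏_{j≠i}(α_i − α_j))^{−1} mod 11.
  i = 1 (α = 9): (9−3)(9−8)(9−5)(9−4) = 6·1·4·5 = 120 ≡ 10, so v_1 = 10^{−1} = 10 (mod 11).
  i = 2 (α = 3): (3−9)(3−8)(3−5)(3−4) = (−6)·(−5)·(−2)·(−1) = 60 ≡ 5, so v_2 = 5^{−1} = 9 (mod 11).
  i = 3 (α = 8): (8−9)(8−3)(8−5)(8−4) = (−1)·5·3·4 = −60 ≡ 6, so v_3 = 6^{−1} = 2 (mod 11).
  i = 4 (α = 5): (5−9)(5−3)(5−8)(5−4) = (−4)·2·(−3)·1 = 24 ≡ 2, so v_4 = 2^{−1} = 6 (mod 11).
  i = 5 (α = 4): (4−9)(4−3)(4−8)(4−5) = (−5)·1·(−4)·(−1) = −20 ≡ 2, so v_5 = 2^{−1} = 6 (mod 11).
  v = [10, 9, 2, 6, 6].
Step 2: syndromes of r = [10, 5, 9, 6, 5] (all sums mod 11).
  S_0 = Σ v_i r_i = 10·10 + 9·5 + 2·9 + 6·6 + 6·5 = 229 ≡ 9.
  S_1 = Σ v_i α_i r_i = 10·9·10 + 9·3·5 + 2·8·9 + 6·5·6 + 6·4·5 = 1479 ≡ 5.
  α_i^2 mod 11 = [4, 9, 9, 3, 5].
  S_2 = Σ v_i α_i^2 r_i = 10·4·10 + 9·9·5 + 2·9·9 + 6·3·6 + 6·5·5 = 1225 ≡ 4.
  S = (9, 5, 4) ≠ 0, so r is not a codeword (an error is present).
Step 3: locate the error. For a single error e at position i, S_ℓ = v_i·e·α_i^ℓ, so α_err = S_1/S_0.
  S_0^{−1} = 9^{−1} = 5 (mod 11), so α_err = 5·5 = 25 ≡ 3 = α_2. Error position i = 2.
  Consistency check: S_2/S_1 = 4·9 = 36 ≡ 3 = α_err ✓ (single-error assumption holds).
Step 4: error magnitude e = S_0/v_2 = S_0·∏_{j≠2}(α_2 − α_j) = 9·5 = 45 ≡ 1 (mod 11).
Step 5: correct position 2: c_2 = r_2 − e = 5 − 1 ≡ 4 (mod 11). Hence c = [10, 4, 9, 6, 5].
  Check: interpolating c through the α_i gives m(x) = 1 + 1·x (degree < 2) with m(α_i) = c_i for every i, so c is indeed a codeword.


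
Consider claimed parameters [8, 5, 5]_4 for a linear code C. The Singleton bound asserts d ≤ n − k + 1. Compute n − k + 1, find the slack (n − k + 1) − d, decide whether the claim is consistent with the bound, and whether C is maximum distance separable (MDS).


Singleton RHS = n − k + 1 = 4, slack = -1, bound violated (no such code; not MDS).

Singleton bound: d ≤ n − k + 1.
Here n = 8, k = 5, so n − k + 1 = 4.
Given d = 5, check d ≤ 4: NO.
Slack = (n − k + 1) − d = -1.
The slack is negative: d = 5 exceeds n − k + 1 = 4 by 1, so the Singleton bound is violated and no linear [8, 5, 5]_4 code can exist. In particular it is not MDS (MDS requires d = n − k + 1 exactly).
Description: the claimed parameters are [8, 5, 5]_4; such a code would be impossible (violates the Singleton bound).


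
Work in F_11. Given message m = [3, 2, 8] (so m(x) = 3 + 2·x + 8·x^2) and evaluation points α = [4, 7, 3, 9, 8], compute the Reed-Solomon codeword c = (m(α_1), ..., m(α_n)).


c = [7, 2, 4, 9, 3]

Message polynomial: m(x) = 3 + 2·x + 8·x^2 (mod 11).
For each evaluation point α_i, compute m(α_i) mod 11:
  α_1 = 4: Horner steps 8 → 1 → 7, so m(4) = 7.
  α_2 = 7: Horner steps 8 → 3 → 2, so m(7) = 2.
  α_3 = 3: Horner steps 8 → 4 → 4, so m(3) = 4.
  α_4 = 9: Horner steps 8 → 8 → 9, so m(9) = 9.
  α_5 = 8: Horner steps 8 → 0 → 3, so m(8) = 3.
Codeword c = [7, 2, 4, 9, 3] ∈ F_11^5.


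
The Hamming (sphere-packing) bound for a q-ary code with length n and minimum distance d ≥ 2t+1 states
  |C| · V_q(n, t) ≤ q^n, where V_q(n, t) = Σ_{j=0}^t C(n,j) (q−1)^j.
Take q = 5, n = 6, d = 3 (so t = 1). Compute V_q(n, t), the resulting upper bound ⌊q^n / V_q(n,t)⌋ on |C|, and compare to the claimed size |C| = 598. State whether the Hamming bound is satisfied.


V_q(n, t) = 25, q^n = 15625, Hamming bound = 625, |C| = 598 ≤ bound (satisfied).

Step 1: Compute V_q(n, t) = Σ_{j=0}^1 C(n, j) (q−1)^j.
  j = 0: C(6,0)·(4)^0 = 1·1 = 1.
  j = 1: C(6,1)·(4)^1 = 6·4 = 24.
  V_q(n, t) = 1 + 24 = 25.
Step 2: q^n = 5^6 = 15625.
Step 3: Hamming bound ⌊q^n / V_q(n,t)⌋ = ⌊15625/25⌋ = 625.
Step 4: Compare |C| = 598 to 625: satisfied.
The claimed |C| lies below the Hamming bound.


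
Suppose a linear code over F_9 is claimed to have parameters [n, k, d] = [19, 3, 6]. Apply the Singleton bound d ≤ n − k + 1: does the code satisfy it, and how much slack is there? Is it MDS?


Singleton RHS = n − k + 1 = 17, slack = 11, bound satisfied, not MDS.

Singleton bound: d ≤ n − k + 1.
Here n = 19, k = 3, so n − k + 1 = 17.
Given d = 6, check d ≤ 17: YES.
Slack = (n − k + 1) − d = 11.
The code is NOT MDS (slack = 11 > 0).
Description: the claimed parameters are [19, 3, 6]_9; such a code would be non-MDS.


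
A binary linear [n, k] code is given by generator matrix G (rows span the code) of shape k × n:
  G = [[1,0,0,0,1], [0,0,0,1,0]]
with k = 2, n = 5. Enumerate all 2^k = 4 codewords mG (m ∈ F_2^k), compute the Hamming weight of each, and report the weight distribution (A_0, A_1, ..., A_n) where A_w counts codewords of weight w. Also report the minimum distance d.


Weight distribution: A_0 = 1, A_1 = 1, A_2 = 1, A_3 = 1. Minimum distance d = 1.

Enumerate all 2^2 = 4 messages m ∈ F_2^2.
For each, compute codeword c = mG in F_2^5, then tally its weight.
  m = 00 → c = 00000, weight = 0.
  m = 10 → c = 10001, weight = 2.
  m = 01 → c = 00010, weight = 1.
  m = 11 → c = 10011, weight = 3.
Tally weights:
  weight 0: 1 codewords.
  weight 1: 1 codewords.
  weight 2: 1 codewords.
  weight 3: 1 codewords.
Minimum distance d = smallest w > 0 with A_w > 0 = 1.
Sanity: Σ A_w = 4 = 2^2 = 4 ✓.


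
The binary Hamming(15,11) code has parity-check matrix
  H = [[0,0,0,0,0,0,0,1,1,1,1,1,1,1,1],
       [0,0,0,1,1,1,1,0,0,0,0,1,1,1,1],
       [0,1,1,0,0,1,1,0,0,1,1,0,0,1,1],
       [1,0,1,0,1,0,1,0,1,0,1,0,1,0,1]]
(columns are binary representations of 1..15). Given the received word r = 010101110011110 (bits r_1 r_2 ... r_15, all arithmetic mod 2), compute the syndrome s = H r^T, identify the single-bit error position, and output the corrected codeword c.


s = (1, 0, 1, 1)^T, error position = 11, corrected codeword c = 010101110001110

Compute s = H r^T mod 2 one row at a time:
  s_1 = 1 + 0 + 0 + 1 + 1 + 1 + 1 + 0 = 5 ≡ 1 (mod 2).
  s_2 = 1 + 0 + 1 + 1 + 1 + 1 + 1 + 0 = 6 ≡ 0 (mod 2).
  s_3 = 1 + 0 + 1 + 1 + 0 + 1 + 1 + 0 = 5 ≡ 1 (mod 2).
  s_4 = 0 + 0 + 0 + 1 + 0 + 1 + 1 + 0 = 3 ≡ 1 (mod 2).
s = (1, 0, 1, 1)^T — this equals column 11 of H (binary 1011), so error is at position 11.
Correct: flip bit 11 of r = 010101110011110 to get c = 010101110001110.


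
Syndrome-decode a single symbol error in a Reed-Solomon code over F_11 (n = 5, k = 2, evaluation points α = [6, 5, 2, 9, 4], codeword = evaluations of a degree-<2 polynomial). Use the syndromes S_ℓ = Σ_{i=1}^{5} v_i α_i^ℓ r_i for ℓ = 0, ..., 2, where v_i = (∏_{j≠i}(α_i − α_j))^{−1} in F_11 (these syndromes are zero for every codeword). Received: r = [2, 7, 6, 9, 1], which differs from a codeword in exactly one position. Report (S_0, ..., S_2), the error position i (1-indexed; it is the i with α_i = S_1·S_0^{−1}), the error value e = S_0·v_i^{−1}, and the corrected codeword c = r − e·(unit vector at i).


S = (2, 4, 8), error at position 3, error magnitude e = 6, c = [2, 7, 0, 9, 1].

Step 1: column multipliers v_i = (∏_{j≠i}(α_i − α_j))^{−1} mod 11.
  i = 1 (α = 6): (6−5)(6−2)(6−9)(6−4) = 1·4·(−3)·2 = −24 ≡ 9, so v_1 = 9^{−1} = 5 (mod 11).
  i = 2 (α = 5): (5−6)(5−2)(5−9)(5−4) = (−1)·3·(−4)·1 = 12 ≡ 1, so v_2 = 1^{−1} = 1 (mod 11).
  i = 3 (α = 2): (2−6)(2−5)(2−9)(2−4) = (−4)·(−3)·(−7)·(−2) = 168 ≡ 3, so v_3 = 3^{−1} = 4 (mod 11).
  i = 4 (α = 9): (9−6)(9−5)(9−2)(9−4) = 3·4·7·5 = 420 ≡ 2, so v_4 = 2^{−1} = 6 (mod 11).
  i = 5 (α = 4): (4−6)(4−5)(4−2)(4−9) = (−2)·(−1)·2·(−5) = −20 ≡ 2, so v_5 = 2^{−1} = 6 (mod 11).
  v = [5, 1, 4, 6, 6].
Step 2: syndromes of r = [2, 7, 6, 9, 1] (all sums mod 11).
  S_0 = Σ v_i r_i = 5·2 + 1·7 + 4·6 + 6·9 + 6·1 = 101 ≡ 2.
  S_1 = Σ v_i α_i r_i = 5·6·2 + 1·5·7 + 4·2·6 + 6·9·9 + 6·4·1 = 653 ≡ 4.
  α_i^2 mod 11 = [3, 3, 4, 4, 5].
  S_2 = Σ v_i α_i^2 r_i = 5·3·2 + 1·3·7 + 4·4·6 + 6·4·9 + 6·5·1 = 393 ≡ 8.
  S = (2, 4, 8) ≠ 0, so r is not a codeword (an error is present).
Step 3: locate the error. For a single error e at position i, S_ℓ = v_i·e·α_i^ℓ, so α_err = S_1/S_0.
  S_0^{−1} = 2^{−1} = 6 (mod 11), so α_err = 4·6 = 24 ≡ 2 = α_3. Error position i = 3.
  Consistency check: S_2/S_1 = 8·3 = 24 ≡ 2 = α_err ✓ (single-error assumption holds).
Step 4: error magnitude e = S_0/v_3 = S_0·∏_{j≠3}(α_3 − α_j) = 2·3 = 6 ≡ 6 (mod 11).
Step 5: correct position 3: c_3 = r_3 − e = 6 − 6 ≡ 0 (mod 11). Hence c = [2, 7, 0, 9, 1].
  Check: interpolating c through the α_i gives m(x) = 10 + 6·x (degree < 2) with m(α_i) = c_i for every i, so c is indeed a codeword.


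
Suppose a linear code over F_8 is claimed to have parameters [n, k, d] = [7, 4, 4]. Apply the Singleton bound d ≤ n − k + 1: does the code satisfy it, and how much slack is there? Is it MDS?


Singleton RHS = n − k + 1 = 4, slack = 0, bound satisfied, MDS.

Singleton bound: d ≤ n − k + 1.
Here n = 7, k = 4, so n − k + 1 = 4.
Given d = 4, check d ≤ 4: YES.
Slack = (n − k + 1) − d = 0.
The code is MDS (slack = 0).
Description: the claimed parameters are [7, 4, 4]_8; such a code would be MDS (meets Singleton bound).


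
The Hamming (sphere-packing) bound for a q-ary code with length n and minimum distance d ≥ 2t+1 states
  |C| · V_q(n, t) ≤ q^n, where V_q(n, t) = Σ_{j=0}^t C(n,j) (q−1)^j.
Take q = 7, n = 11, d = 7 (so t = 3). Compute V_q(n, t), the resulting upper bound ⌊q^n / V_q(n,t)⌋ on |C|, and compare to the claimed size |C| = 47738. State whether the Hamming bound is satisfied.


V_q(n, t) = 37687, q^n = 1977326743, Hamming bound = 52467, |C| = 47738 ≤ bound (satisfied).

Step 1: Compute V_q(n, t) = Σ_{j=0}^3 C(n, j) (q−1)^j.
  j = 0: C(11,0)·(6)^0 = 1·1 = 1.
  j = 1: C(11,1)·(6)^1 = 11·6 = 66.
  j = 2: C(11,2)·(6)^2 = 55·36 = 1980.
  j = 3: C(11,3)·(6)^3 = 165·216 = 35640.
  V_q(n, t) = 1 + 66 + 1980 + 35640 = 37687.
Step 2: q^n = 7^11 = 1977326743.
Step 3: Hamming bound ⌊q^n / V_q(n,t)⌋ = ⌊1977326743/37687⌋ = 52467.
Step 4: Compare |C| = 47738 to 52467: satisfied.
The claimed |C| lies below the Hamming bound.


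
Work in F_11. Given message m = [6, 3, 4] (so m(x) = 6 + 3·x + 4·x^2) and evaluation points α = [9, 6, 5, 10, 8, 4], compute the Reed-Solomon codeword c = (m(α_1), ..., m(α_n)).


c = [5, 3, 0, 7, 0, 5]

Message polynomial: m(x) = 6 + 3·x + 4·x^2 (mod 11).
For each evaluation point α_i, compute m(α_i) mod 11:
  α_1 = 9: Horner steps 4 → 6 → 5, so m(9) = 5.
  α_2 = 6: Horner steps 4 → 5 → 3, so m(6) = 3.
  α_3 = 5: Horner steps 4 → 1 → 0, so m(5) = 0.
  α_4 = 10: Horner steps 4 → 10 → 7, so m(10) = 7.
  α_5 = 8: Horner steps 4 → 2 → 0, so m(8) = 0.
  α_6 = 4: Horner steps 4 → 8 → 5, so m(4) = 5.
Codeword c = [5, 3, 0, 7, 0, 5] ∈ F_11^6.


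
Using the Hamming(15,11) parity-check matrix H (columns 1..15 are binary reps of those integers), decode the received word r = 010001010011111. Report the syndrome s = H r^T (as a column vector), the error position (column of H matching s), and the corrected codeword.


s = (0, 1, 1, 1)^T, error position = 7, corrected codeword c = 010001110011111

Compute s = H r^T mod 2 one row at a time:
  s_1 = 1 + 0 + 0 + 1 + 1 + 1 + 1 + 1 = 6 ≡ 0 (mod 2).
  s_2 = 0 + 0 + 1 + 0 + 1 + 1 + 1 + 1 = 5 ≡ 1 (mod 2).
  s_3 = 1 + 0 + 1 + 0 + 0 + 1 + 1 + 1 = 5 ≡ 1 (mod 2).
  s_4 = 0 + 0 + 0 + 0 + 0 + 1 + 1 + 1 = 3 ≡ 1 (mod 2).
s = (0, 1, 1, 1)^T — this equals column 7 of H (binary 0111), so error is at position 7.
Correct: flip bit 7 of r = 010001010011111 to get c = 010001110011111.


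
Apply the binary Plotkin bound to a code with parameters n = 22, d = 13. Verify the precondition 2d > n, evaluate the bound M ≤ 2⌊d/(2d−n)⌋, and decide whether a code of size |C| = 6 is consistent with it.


Plotkin bound M ≤ 6; given |C| = 6 ≤ bound (satisfied).

Check applicability: 2d = 26, n = 22.
2d − n = 4 > 0, so Plotkin applies.
Compute d/(2d−n) = 13/4 ≈ 3.2500.
⌊d/(2d−n)⌋ = 3.
Plotkin bound: M ≤ 2·3 = 6.
Given |C| = 6, check: satisfied.
This |C| is at the Plotkin bound.


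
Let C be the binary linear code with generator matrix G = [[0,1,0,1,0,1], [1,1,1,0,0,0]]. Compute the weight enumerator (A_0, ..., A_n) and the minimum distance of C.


Weight distribution: A_0 = 1, A_3 = 2, A_4 = 1. Minimum distance d = 3.

Enumerate all 2^2 = 4 messages m ∈ F_2^2.
For each, compute codeword c = mG in F_2^6, then tally its weight.
  m = 00 → c = 000000, weight = 0.
  m = 10 → c = 010101, weight = 3.
  m = 01 → c = 111000, weight = 3.
  m = 11 → c = 101101, weight = 4.
Tally weights:
  weight 0: 1 codewords.
  weight 3: 2 codewords.
  weight 4: 1 codewords.
Minimum distance d = smallest w > 0 with A_w > 0 = 3.
Sanity: Σ A_w = 4 = 2^2 = 4 ✓.


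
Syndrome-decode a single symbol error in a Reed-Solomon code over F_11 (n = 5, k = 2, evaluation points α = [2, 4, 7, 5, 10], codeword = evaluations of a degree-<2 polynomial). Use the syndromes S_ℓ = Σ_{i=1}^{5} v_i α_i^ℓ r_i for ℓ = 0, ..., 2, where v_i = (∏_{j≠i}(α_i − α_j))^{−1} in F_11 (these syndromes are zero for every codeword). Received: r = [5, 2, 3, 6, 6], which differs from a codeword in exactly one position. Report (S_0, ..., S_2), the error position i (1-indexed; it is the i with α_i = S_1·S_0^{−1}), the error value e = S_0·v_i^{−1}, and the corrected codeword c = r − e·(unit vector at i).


S = (7, 4, 7), error at position 5, error magnitude e = 2, c = [5, 2, 3, 6, 4].

Step 1: column multipliers v_i = (∏_{j≠i}(α_i − α_j))^{−1} mod 11.
  i = 1 (α = 2): (2−4)(2−7)(2−5)(2−10) = (−2)·(−5)·(−3)·(−8) = 240 ≡ 9, so v_1 = 9^{−1} = 5 (mod 11).
  i = 2 (α = 4): (4−2)(4−7)(4−5)(4−10) = 2·(−3)·(−1)·(−6) = −36 ≡ 8, so v_2 = 8^{−1} = 7 (mod 11).
  i = 3 (α = 7): (7−2)(7−4)(7−5)(7−10) = 5·3·2·(−3) = −90 ≡ 9, so v_3 = 9^{−1} = 5 (mod 11).
  i = 4 (α = 5): (5−2)(5−4)(5−7)(5−10) = 3·1·(−2)·(−5) = 30 ≡ 8, so v_4 = 8^{−1} = 7 (mod 11).
  i = 5 (α = 10): (10−2)(10−4)(10−7)(10−5) = 8·6·3·5 = 720 ≡ 5, so v_5 = 5^{−1} = 9 (mod 11).
  v = [5, 7, 5, 7, 9].
Step 2: syndromes of r = [5, 2, 3, 6, 6] (all sums mod 11).
  S_0 = Σ v_i r_i = 5·5 + 7·2 + 5·3 + 7·6 + 9·6 = 150 ≡ 7.
  S_1 = Σ v_i α_i r_i = 5·2·5 + 7·4·2 + 5·7·3 + 7·5·6 + 9·10·6 = 961 ≡ 4.
  α_i^2 mod 11 = [4, 5, 5, 3, 1].
  S_2 = Σ v_i α_i^2 r_i = 5·4·5 + 7·5·2 + 5·5·3 + 7·3·6 + 9·1·6 = 425 ≡ 7.
  S = (7, 4, 7) ≠ 0, so r is not a codeword (an error is present).
Step 3: locate the error. For a single error e at position i, S_ℓ = v_i·e·α_i^ℓ, so α_err = S_1/S_0.
  S_0^{−1} = 7^{−1} = 8 (mod 11), so α_err = 4·8 = 32 ≡ 10 = α_5. Error position i = 5.
  Consistency check: S_2/S_1 = 7·3 = 21 ≡ 10 = α_err ✓ (single-error assumption holds).
Step 4: error magnitude e = S_0/v_5 = S_0·∏_{j≠5}(α_5 − α_j) = 7·5 = 35 ≡ 2 (mod 11).
Step 5: correct position 5: c_5 = r_5 − e = 6 − 2 ≡ 4 (mod 11). Hence c = [5, 2, 3, 6, 4].
  Check: interpolating c through the α_i gives m(x) = 8 + 4·x (degree < 2) with m(α_i) = c_i for every i, so c is indeed a codeword.


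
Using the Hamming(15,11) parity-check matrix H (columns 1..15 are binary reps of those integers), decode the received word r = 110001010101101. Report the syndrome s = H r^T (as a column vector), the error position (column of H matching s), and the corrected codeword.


s = (1, 0, 0, 1)^T, error position = 9, corrected codeword c = 110001011101101

Compute s = H r^T mod 2 one row at a time:
  s_1 = 1 + 0 + 1 + 0 + 1 + 1 + 0 + 1 = 5 ≡ 1 (mod 2).
  s_2 = 0 + 0 + 1 + 0 + 1 + 1 + 0 + 1 = 4 ≡ 0 (mod 2).
  s_3 = 1 + 0 + 1 + 0 + 1 + 0 + 0 + 1 = 4 ≡ 0 (mod 2).
  s_4 = 1 + 0 + 0 + 0 + 0 + 0 + 1 + 1 = 3 ≡ 1 (mod 2).
s = (1, 0, 0, 1)^T — this equals column 9 of H (binary 1001), so error is at position 9.
Correct: flip bit 9 of r = 110001010101101 to get c = 110001011101101.


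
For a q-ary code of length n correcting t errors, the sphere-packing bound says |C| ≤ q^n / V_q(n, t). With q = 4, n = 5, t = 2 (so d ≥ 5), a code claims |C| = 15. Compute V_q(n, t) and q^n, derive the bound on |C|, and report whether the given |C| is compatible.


V_q(n, t) = 106, q^n = 1024, Hamming bound = 9, |C| = 15 > bound (violated).

Step 1: Compute V_q(n, t) = Σ_{j=0}^2 C(n, j) (q−1)^j.
  j = 0: C(5,0)·(3)^0 = 1·1 = 1.
  j = 1: C(5,1)·(3)^1 = 5·3 = 15.
  j = 2: C(5,2)·(3)^2 = 10·9 = 90.
  V_q(n, t) = 1 + 15 + 90 = 106.
Step 2: q^n = 4^5 = 1024.
Step 3: Hamming bound ⌊q^n / V_q(n,t)⌋ = ⌊1024/106⌋ = 9.
Step 4: Compare |C| = 15 to 9: violated.
The claimed |C| lies above the Hamming bound, so no 4-ary code of length 5 with d ≥ 5 can have 15 codewords.


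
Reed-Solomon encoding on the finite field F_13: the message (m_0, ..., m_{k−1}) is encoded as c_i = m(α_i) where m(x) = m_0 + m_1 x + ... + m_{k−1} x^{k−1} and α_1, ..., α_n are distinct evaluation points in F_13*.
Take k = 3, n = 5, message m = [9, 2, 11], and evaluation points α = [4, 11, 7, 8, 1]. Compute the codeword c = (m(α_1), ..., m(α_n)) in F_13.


c = [11, 10, 3, 1, 9]

Message polynomial: m(x) = 9 + 2·x + 11·x^2 (mod 13).
For each evaluation point α_i, compute m(α_i) mod 13:
  α_1 = 4: Horner steps 11 → 7 → 11, so m(4) = 11.
  α_2 = 11: Horner steps 11 → 6 → 10, so m(11) = 10.
  α_3 = 7: Horner steps 11 → 1 → 3, so m(7) = 3.
  α_4 = 8: Horner steps 11 → 12 → 1, so m(8) = 1.
  α_5 = 1: Horner steps 11 → 0 → 9, so m(1) = 9.
Codeword c = [11, 10, 3, 1, 9] ∈ F_13^5.


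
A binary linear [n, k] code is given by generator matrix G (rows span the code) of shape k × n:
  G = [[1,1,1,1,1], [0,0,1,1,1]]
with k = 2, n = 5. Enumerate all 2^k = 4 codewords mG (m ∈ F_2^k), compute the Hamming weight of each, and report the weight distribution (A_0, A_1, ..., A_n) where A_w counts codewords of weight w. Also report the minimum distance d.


Weight distribution: A_0 = 1, A_2 = 1, A_3 = 1, A_5 = 1. Minimum distance d = 2.

Enumerate all 2^2 = 4 messages m ∈ F_2^2.
For each, compute codeword c = mG in F_2^5, then tally its weight.
  m = 00 → c = 00000, weight = 0.
  m = 10 → c = 11111, weight = 5.
  m = 01 → c = 00111, weight = 3.
  m = 11 → c = 11000, weight = 2.
Tally weights:
  weight 0: 1 codewords.
  weight 2: 1 codewords.
  weight 3: 1 codewords.
  weight 5: 1 codewords.
Minimum distance d = smallest w > 0 with A_w > 0 = 2.
Sanity: Σ A_w = 4 = 2^2 = 4 ✓.


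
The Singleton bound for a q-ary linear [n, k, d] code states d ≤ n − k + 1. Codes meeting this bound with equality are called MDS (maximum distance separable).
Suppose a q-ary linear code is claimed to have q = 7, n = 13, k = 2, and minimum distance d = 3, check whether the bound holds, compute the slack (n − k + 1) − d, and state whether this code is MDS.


Singleton RHS = n − k + 1 = 12, slack = 9, bound satisfied, not MDS.

Singleton bound: d ≤ n − k + 1.
Here n = 13, k = 2, so n − k + 1 = 12.
Given d = 3, check d ≤ 12: YES.
Slack = (n − k + 1) − d = 9.
The code is NOT MDS (slack = 9 > 0).
Description: the claimed parameters are [13, 2, 3]_7; such a code would be non-MDS.


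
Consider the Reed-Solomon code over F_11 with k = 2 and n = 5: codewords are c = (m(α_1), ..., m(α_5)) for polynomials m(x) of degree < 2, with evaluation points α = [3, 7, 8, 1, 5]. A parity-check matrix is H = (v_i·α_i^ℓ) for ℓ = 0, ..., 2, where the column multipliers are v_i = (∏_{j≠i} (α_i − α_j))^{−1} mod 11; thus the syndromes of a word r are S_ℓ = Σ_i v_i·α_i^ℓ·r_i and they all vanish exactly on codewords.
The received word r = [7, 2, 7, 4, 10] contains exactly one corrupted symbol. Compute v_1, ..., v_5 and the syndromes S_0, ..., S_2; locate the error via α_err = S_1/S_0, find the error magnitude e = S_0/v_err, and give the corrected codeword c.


S = (7, 1, 8), error at position 3, error magnitude e = 9, c = [7, 2, 9, 4, 10].

Step 1: column multipliers v_i = (∏_{j≠i}(α_i − α_j))^{−1} mod 11.
  i = 1 (α = 3): (3−7)(3−8)(3−1)(3−5) = (−4)·(−5)·2·(−2) = −80 ≡ 8, so v_1 = 8^{−1} = 7 (mod 11).
  i = 2 (α = 7): (7−3)(7−8)(7−1)(7−5) = 4·(−1)·6·2 = −48 ≡ 7, so v_2 = 7^{−1} = 8 (mod 11).
  i = 3 (α = 8): (8−3)(8−7)(8−1)(8−5) = 5·1·7·3 = 105 ≡ 6, so v_3 = 6^{−1} = 2 (mod 11).
  i = 4 (α = 1): (1−3)(1−7)(1−8)(1−5) = (−2)·(−6)·(−7)·(−4) = 336 ≡ 6, so v_4 = 6^{−1} = 2 (mod 11).
  i = 5 (α = 5): (5−3)(5−7)(5−8)(5−1) = 2·(−2)·(−3)·4 = 48 ≡ 4, so v_5 = 4^{−1} = 3 (mod 11).
  v = [7, 8, 2, 2, 3].
Step 2: syndromes of r = [7, 2, 7, 4, 10] (all sums mod 11).
  S_0 = Σ v_i r_i = 7·7 + 8·2 + 2·7 + 2·4 + 3·10 = 117 ≡ 7.
  S_1 = Σ v_i α_i r_i = 7·3·7 + 8·7·2 + 2·8·7 + 2·1·4 + 3·5·10 = 529 ≡ 1.
  α_i^2 mod 11 = [9, 5, 9, 1, 3].
  S_2 = Σ v_i α_i^2 r_i = 7·9·7 + 8·5·2 + 2·9·7 + 2·1·4 + 3·3·10 = 745 ≡ 8.
  S = (7, 1, 8) ≠ 0, so r is not a codeword (an error is present).
Step 3: locate the error. For a single error e at position i, S_ℓ = v_i·e·α_i^ℓ, so α_err = S_1/S_0.
  S_0^{−1} = 7^{−1} = 8 (mod 11), so α_err = 1·8 = 8 ≡ 8 = α_3. Error position i = 3.
  Consistency check: S_2/S_1 = 8·1 = 8 ≡ 8 = α_err ✓ (single-error assumption holds).
Step 4: error magnitude e = S_0/v_3 = S_0·∏_{j≠3}(α_3 − α_j) = 7·6 = 42 ≡ 9 (mod 11).
Step 5: correct position 3: c_3 = r_3 − e = 7 − 9 ≡ 9 (mod 11). Hence c = [7, 2, 9, 4, 10].
  Check: interpolating c through the α_i gives m(x) = 8 + 7·x (degree < 2) with m(α_i) = c_i for every i, so c is indeed a codeword.


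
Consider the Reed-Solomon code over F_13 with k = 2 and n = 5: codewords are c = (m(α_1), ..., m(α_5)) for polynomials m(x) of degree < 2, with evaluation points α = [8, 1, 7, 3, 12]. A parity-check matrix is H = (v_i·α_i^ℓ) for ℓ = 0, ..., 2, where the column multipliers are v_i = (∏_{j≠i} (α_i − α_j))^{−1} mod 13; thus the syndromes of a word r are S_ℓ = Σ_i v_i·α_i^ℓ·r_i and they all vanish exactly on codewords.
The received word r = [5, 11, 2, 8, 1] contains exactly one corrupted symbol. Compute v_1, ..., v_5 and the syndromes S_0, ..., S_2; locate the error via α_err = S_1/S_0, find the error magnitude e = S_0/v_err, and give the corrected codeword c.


S = (8, 12, 5), error at position 1, error magnitude e = 11, c = [7, 11, 2, 8, 1].

Step 1: column multipliers v_i = (∏_{j≠i}(α_i − α_j))^{−1} mod 13.
  i = 1 (α = 8): (8−1)(8−7)(8−3)(8−12) = 7·1·5·(−4) = −140 ≡ 3, so v_1 = 3^{−1} = 9 (mod 13).
  i = 2 (α = 1): (1−8)(1−7)(1−3)(1−12) = (−7)·(−6)·(−2)·(−11) = 924 ≡ 1, so v_2 = 1^{−1} = 1 (mod 13).
  i = 3 (α = 7): (7−8)(7−1)(7−3)(7−12) = (−1)·6·4·(−5) = 120 ≡ 3, so v_3 = 3^{−1} = 9 (mod 13).
  i = 4 (α = 3): (3−8)(3−1)(3−7)(3−12) = (−5)·2·(−4)·(−9) = −360 ≡ 4, so v_4 = 4^{−1} = 10 (mod 13).
  i = 5 (α = 12): (12−8)(12−1)(12−7)(12−3) = 4·11·5·9 = 1980 ≡ 4, so v_5 = 4^{−1} = 10 (mod 13).
  v = [9, 1, 9, 10, 10].
Step 2: syndromes of r = [5, 11, 2, 8, 1] (all sums mod 13).
  S_0 = Σ v_i r_i = 9·5 + 1·11 + 9·2 + 10·8 + 10·1 = 164 ≡ 8.
  S_1 = Σ v_i α_i r_i = 9·8·5 + 1·1·11 + 9·7·2 + 10·3·8 + 10·12·1 = 857 ≡ 12.
  α_i^2 mod 13 = [12, 1, 10, 9, 1].
  S_2 = Σ v_i α_i^2 r_i = 9·12·5 + 1·1·11 + 9·10·2 + 10·9·8 + 10·1·1 = 1461 ≡ 5.
  S = (8, 12, 5) ≠ 0, so r is not a codeword (an error is present).
Step 3: locate the error. For a single error e at position i, S_ℓ = v_i·e·α_i^ℓ, so α_err = S_1/S_0.
  S_0^{−1} = 8^{−1} = 5 (mod 13), so α_err = 12·5 = 60 ≡ 8 = α_1. Error position i = 1.
  Consistency check: S_2/S_1 = 5·12 = 60 ≡ 8 = α_err ✓ (single-error assumption holds).
Step 4: error magnitude e = S_0/v_1 = S_0·∏_{j≠1}(α_1 − α_j) = 8·3 = 24 ≡ 11 (mod 13).
Step 5: correct position 1: c_1 = r_1 − e = 5 − 11 ≡ 7 (mod 13). Hence c = [7, 11, 2, 8, 1].
  Check: interpolating c through the α_i gives m(x) = 6 + 5·x (degree < 2) with m(α_i) = c_i for every i, so c is indeed a codeword.
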